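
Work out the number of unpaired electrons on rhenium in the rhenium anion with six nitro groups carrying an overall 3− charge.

2 unpaired electrons

Ligand charges: each nitro (N-bound nitrite) is −1. With an overall charge of −3 the rhenium centre must be in the +3 oxidation state.
Group 7 minus oxidation state 3 gives a d⁴ configuration.
The spin state decides the count: a 5d ion has a large Δₒ and is invariably low-spin.
An octahedral low-spin d⁴ ion is t₂g⁴e_g⁰, giving 2 unpaired electrons.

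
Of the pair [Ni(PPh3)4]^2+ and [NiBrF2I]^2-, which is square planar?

For [Ni(PPh3)4]^2+: Triphenylphosphine is neutral; balancing the +2 overall charge requires Ni(II). Nickel is a group-10 element; Ni(II) is therefore d⁸. Triphenylphosphine is a strong-field ligand (high in the spectrochemical series). A 3d d⁸ ion with strong-field ligands gains enough CFSE to favour square planar over tetrahedral. → square planar.
For [NiBrF2I]^2-: Each bromide is −1; each fluoride is −1; each iodide is −1; balancing the −2 overall charge requires Ni(II). Nickel is a group-10 element; Ni(II) is therefore d⁸. Bromide, fluoride, and iodide are weak-field ligands. With weak-field ligands the CFSE gain from square planar is small, so a 3d d⁸ ion takes the sterically preferred tetrahedral geometry. → tetrahedral.

[Ni(PPh3)4]^2+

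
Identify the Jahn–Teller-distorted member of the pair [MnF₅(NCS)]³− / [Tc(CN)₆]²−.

[MnF₅(NCS)]³−: Summing ligand charges against the −3 overall charge gives an oxidation state of +3 for manganese. Mn sits in group 7, so the d-electron count is 7 − 3 = 4. Fluoride and isothiocyanate are weak-field ligands for a first-row metal, so the complex is high-spin. The t₂g³e_g¹ (high-spin) configuration has an unevenly filled e_g set; the Jahn–Teller theorem predicts a tetragonal distortion (typically axial elongation) to lift the degeneracy.
[Tc(CN)₆]²−: Each cyanide is −1; balancing the −2 overall charge requires Tc(IV). Tc sits in group 7, so the d-electron count is 7 − 4 = 3. The d³ configuration leaves the e_g set evenly filled (or empty) — no strong Jahn–Teller driving force.

[MnF₅(NCS)]³−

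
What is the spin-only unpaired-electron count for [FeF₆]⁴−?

Each fluoride is −1; balancing the −4 overall charge requires Fe(II).
Iron is a group-8 element; Fe(II) is therefore d⁶.
The spin state decides the count: Fluoride is a weak-field ligand for a first-row metal, so the complex is high-spin.
An octahedral high-spin d⁶ ion is t₂g⁴e_g², giving 4 unpaired electrons.

4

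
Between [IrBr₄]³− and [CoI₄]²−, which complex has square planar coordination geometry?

[IrBr₄]³−

For [IrBr₄]³−: Each bromide is −1; balancing the −3 overall charge requires Ir(I). Iridium is a group-9 element; Ir(I) is therefore d⁸. A 5d d⁸ ion has a large crystal-field splitting; square planar leaves the high-energy d_{x²−y²} orbital empty and maximises CFSE. → square planar.
For [CoI₄]²−: Summing ligand charges against the −2 overall charge gives an oxidation state of +2 for cobalt. Co sits in group 9, so the d-electron count is 9 − 2 = 7. For a high-spin 3d d⁷ ion with weak-field ligands the small Δₜ gives little square-planar CFSE advantage, so four ligands adopt the sterically favoured tetrahedral geometry. → tetrahedral.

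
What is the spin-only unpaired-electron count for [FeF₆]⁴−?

Each fluoride is −1; balancing the −4 overall charge requires Fe(II).
Fe sits in group 8, so the d-electron count is 8 − 2 = 6.
The spin state decides the count: Fluoride is a weak-field ligand for a first-row metal, so the complex is high-spin.
An octahedral high-spin d⁶ ion is t₂g⁴e_g², giving 4 unpaired electrons.

4 unpaired electrons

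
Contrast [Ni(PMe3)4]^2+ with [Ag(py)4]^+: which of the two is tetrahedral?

For [Ni(PMe3)4]^2+: Trimethylphosphine is neutral; balancing the +2 overall charge requires Ni(II). Nickel is a group-10 element; Ni(II) is therefore d⁸. Trimethylphosphine is a strong-field ligand (high in the spectrochemical series). A 3d d⁸ ion with strong-field ligands gains enough CFSE to favour square planar over tetrahedral. → square planar.
For [Ag(py)4]^+: Summing ligand charges against the +1 overall charge gives an oxidation state of +1 for silver. Group 11 minus oxidation state 1 gives a d¹⁰ configuration. A d¹⁰ ion has no crystal-field stabilisation preference between square planar and tetrahedral, so four ligands adopt the sterically favoured tetrahedral geometry. → tetrahedral.

[Ag(py)4]^+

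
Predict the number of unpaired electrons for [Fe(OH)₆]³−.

Each hydroxide is −1; balancing the −3 overall charge requires Fe(III).
Iron is a group-8 element; Fe(III) is therefore d⁵.
The spin state decides the count: Hydroxide is a weak-field ligand for a first-row metal, so the complex is high-spin.
An octahedral high-spin d⁵ ion is t₂g³e_g², giving 5 unpaired electrons.

5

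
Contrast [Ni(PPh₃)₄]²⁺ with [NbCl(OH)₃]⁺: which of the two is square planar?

For [Ni(PPh₃)₄]²⁺: Summing ligand charges against the +2 overall charge gives an oxidation state of +2 for nickel. Group 10 minus oxidation state 2 gives a d⁸ configuration. Triphenylphosphine is a strong-field ligand (high in the spectrochemical series). A 3d d⁸ ion with strong-field ligands gains enough CFSE to favour square planar over tetrahedral. → square planar.
For [NbCl(OH)₃]⁺: Summing ligand charges against the +1 overall charge gives an oxidation state of +5 for niobium. Niobium is a group-5 element; Nb(V) is therefore d⁰. A d⁰ ion has no crystal-field stabilisation preference between square planar and tetrahedral, so four ligands adopt the sterically favoured tetrahedral geometry. → tetrahedral.

[Ni(PPh₃)₄]²⁺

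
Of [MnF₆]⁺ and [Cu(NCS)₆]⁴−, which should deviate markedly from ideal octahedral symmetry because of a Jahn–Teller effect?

[Cu(NCS)₆]⁴−

[MnF₆]⁺: Ligand charges: each fluoride is −1. With an overall charge of +1 the manganese centre must be in the +7 oxidation state. Manganese is a group-7 element; Mn(VII) is therefore d⁰. The d⁰ configuration leaves the e_g set evenly filled (or empty) — no strong Jahn–Teller driving force.
[Cu(NCS)₆]⁴−: Each isothiocyanate is −1; balancing the −4 overall charge requires Cu(II). Copper is a group-11 element; Cu(II) is therefore d⁹. The t₂g⁶e_g³ configuration has an unevenly filled e_g set; the Jahn–Teller theorem predicts a tetragonal distortion (typically axial elongation) to lift the degeneracy.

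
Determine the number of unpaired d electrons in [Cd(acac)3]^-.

Summing ligand charges against the −1 overall charge gives an oxidation state of +2 for cadmium.
Group 12 minus oxidation state 2 gives a d¹⁰ configuration.
Counting donor atoms: 3×acetylacetonate (bidentate) → 6 donors. Coordination number = 6.
In an octahedral field the d¹⁰ configuration is t₂g⁶e_g⁴, giving 0 unpaired electrons.

0 unpaired electrons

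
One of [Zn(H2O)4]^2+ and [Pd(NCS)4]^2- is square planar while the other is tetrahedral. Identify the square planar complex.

For [Zn(H2O)4]^2+: Ligand charges: water is neutral. With an overall charge of +2 the zinc centre must be in the +2 oxidation state. Zinc is a group-12 element; Zn(II) is therefore d¹⁰. A d¹⁰ ion has no crystal-field stabilisation preference between square planar and tetrahedral, so four ligands adopt the sterically favoured tetrahedral geometry. → tetrahedral.
For [Pd(NCS)4]^2-: Each isothiocyanate is −1; balancing the −2 overall charge requires Pd(II). Group 10 minus oxidation state 2 gives a d⁸ configuration. A 4d d⁸ ion has a large crystal-field splitting; square planar leaves the high-energy d_{x²−y²} orbital empty and maximises CFSE. → square planar.

[Pd(NCS)4]^2-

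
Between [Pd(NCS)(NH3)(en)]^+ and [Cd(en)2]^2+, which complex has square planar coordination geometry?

[Pd(NCS)(NH3)(en)]^+

For [Pd(NCS)(NH3)(en)]^+: Ligand charges: each isothiocyanate is −1; ammonia is neutral; ethylenediamine is neutral. With an overall charge of +1 the palladium centre must be in the +2 oxidation state. Group 10 minus oxidation state 2 gives a d⁸ configuration. A 4d d⁸ ion has a large crystal-field splitting; square planar leaves the high-energy d_{x²−y²} orbital empty and maximises CFSE. → square planar.
For [Cd(en)2]^2+: Ligand charges: ethylenediamine is neutral. With an overall charge of +2 the cadmium centre must be in the +2 oxidation state. Cadmium is a group-12 element; Cd(II) is therefore d¹⁰. A d¹⁰ ion has no crystal-field stabilisation preference between square planar and tetrahedral, so four ligands adopt the sterically favoured tetrahedral geometry. → tetrahedral.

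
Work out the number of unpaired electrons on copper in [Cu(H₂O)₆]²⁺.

Summing ligand charges against the +2 overall charge gives an oxidation state of +2 for copper.
Copper is a group-11 element; Cu(II) is therefore d⁹.
In an octahedral field the d⁹ configuration is t₂g⁶e_g³ (only one arrangement possible), giving 1 unpaired electron.

1 unpaired electron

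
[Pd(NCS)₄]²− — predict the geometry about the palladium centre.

Summing ligand charges against the −2 overall charge gives an oxidation state of +2 for palladium.
Palladium is a group-10 element; Pd(II) is therefore d⁸.
Coordination number: 4.
A 4d d⁸ ion has a large crystal-field splitting; square planar leaves the high-energy d_{x²−y²} orbital empty and maximises CFSE.

square planar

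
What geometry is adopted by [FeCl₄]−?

tetrahedral

Summing ligand charges against the −1 overall charge gives an oxidation state of +3 for iron.
Group 8 minus oxidation state 3 gives a d⁵ configuration.
With 4 monodentate ligands the coordination number is 4.
Chloride is a weak-field ligand.
A high-spin d⁵ ion has zero CFSE in either geometry, so four ligands adopt the sterically favoured tetrahedral geometry.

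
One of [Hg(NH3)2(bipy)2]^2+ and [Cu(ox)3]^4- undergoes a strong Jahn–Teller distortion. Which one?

[Hg(NH3)2(bipy)2]^2+: Ammonia is neutral; 2,2′-bipyridine is neutral; balancing the +2 overall charge requires Hg(II). Hg sits in group 12, so the d-electron count is 12 − 2 = 10. The d¹⁰ configuration leaves the e_g set evenly filled (or empty) — no strong Jahn–Teller driving force.
[Cu(ox)3]^4-: Ligand charges: each oxalate is −2. With an overall charge of −4 the copper centre must be in the +2 oxidation state. Group 11 minus oxidation state 2 gives a d⁹ configuration. The t₂g⁶e_g³ configuration has an unevenly filled e_g set; the Jahn–Teller theorem predicts a tetragonal distortion (typically axial elongation) to lift the degeneracy.

[Cu(ox)3]^4-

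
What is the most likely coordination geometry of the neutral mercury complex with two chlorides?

linear

Summing ligand charges against the 0 overall charge gives an oxidation state of +2 for mercury.
Mercury is a group-12 element; Hg(II) is therefore d¹⁰.
Coordination number: 2.
A d¹⁰ ion with only two ligands adopts a linear arrangement (sp hybridisation; no CFSE preference).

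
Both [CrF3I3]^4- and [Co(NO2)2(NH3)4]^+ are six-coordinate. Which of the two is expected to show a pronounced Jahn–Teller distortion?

[CrF3I3]^4-: Ligand charges: each fluoride is −1; each iodide is −1. With an overall charge of −4 the chromium centre must be in the +2 oxidation state. Chromium is a group-6 element; Cr(II) is therefore d⁴. Fluoride and iodide are weak-field ligands for a first-row metal, so the complex is high-spin. The t₂g³e_g¹ (high-spin) configuration has an unevenly filled e_g set; the Jahn–Teller theorem predicts a tetragonal distortion (typically axial elongation) to lift the degeneracy.
[Co(NO2)2(NH3)4]^+: Summing ligand charges against the +1 overall charge gives an oxidation state of +3 for cobalt. Group 9 minus oxidation state 3 gives a d⁶ configuration. Co(III) has an exceptionally large octahedral splitting and is low-spin with essentially every ligand except fluoride. The d⁶ configuration leaves the e_g set evenly filled (or empty) — no strong Jahn–Teller driving force.

[CrF3I3]^4-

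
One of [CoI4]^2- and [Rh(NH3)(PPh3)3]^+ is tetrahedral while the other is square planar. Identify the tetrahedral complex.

For [CoI4]^2-: Each iodide is −1; balancing the −2 overall charge requires Co(II). Co sits in group 9, so the d-electron count is 9 − 2 = 7. For a high-spin 3d d⁷ ion with weak-field ligands the small Δₜ gives little square-planar CFSE advantage, so four ligands adopt the sterically favoured tetrahedral geometry. → tetrahedral.
For [Rh(NH3)(PPh3)3]^+: Ligand charges: ammonia is neutral; triphenylphosphine is neutral. With an overall charge of +1 the rhodium centre must be in the +1 oxidation state. Rhodium is a group-9 element; Rh(I) is therefore d⁸. A 4d d⁸ ion has a large crystal-field splitting; square planar leaves the high-energy d_{x²−y²} orbital empty and maximises CFSE. → square planar.

[CoI4]^2-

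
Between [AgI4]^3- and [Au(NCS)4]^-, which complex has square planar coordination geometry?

For [AgI4]^3-: Summing ligand charges against the −3 overall charge gives an oxidation state of +1 for silver. Silver is a group-11 element; Ag(I) is therefore d¹⁰. A d¹⁰ ion has no crystal-field stabilisation preference between square planar and tetrahedral, so four ligands adopt the sterically favoured tetrahedral geometry. → tetrahedral.
For [Au(NCS)4]^-: Each isothiocyanate is −1; balancing the −1 overall charge requires Au(III). Gold is a group-11 element; Au(III) is therefore d⁸. A 5d d⁸ ion has a large crystal-field splitting; square planar leaves the high-energy d_{x²−y²} orbital empty and maximises CFSE. → square planar.

[Au(NCS)4]^-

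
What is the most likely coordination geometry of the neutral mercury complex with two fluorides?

Each fluoride is −1; balancing the 0 overall charge requires Hg(II).
Hg sits in group 12, so the d-electron count is 12 − 2 = 10.
With 2 monodentate ligands the coordination number is 2.
A d¹⁰ ion with only two ligands adopts a linear arrangement (sp hybridisation; no CFSE preference).

linear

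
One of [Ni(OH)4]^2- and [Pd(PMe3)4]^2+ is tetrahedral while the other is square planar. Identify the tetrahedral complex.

For [Ni(OH)4]^2-: Ligand charges: each hydroxide is −1. With an overall charge of −2 the nickel centre must be in the +2 oxidation state. Group 10 minus oxidation state 2 gives a d⁸ configuration. Hydroxide is a weak-field ligand. With weak-field ligands the CFSE gain from square planar is small, so a 3d d⁸ ion takes the sterically preferred tetrahedral geometry. → tetrahedral.
For [Pd(PMe3)4]^2+: Trimethylphosphine is neutral; balancing the +2 overall charge requires Pd(II). Palladium is a group-10 element; Pd(II) is therefore d⁸. A 4d d⁸ ion has a large crystal-field splitting; square planar leaves the high-energy d_{x²−y²} orbital empty and maximises CFSE. → square planar.

[Ni(OH)4]^2-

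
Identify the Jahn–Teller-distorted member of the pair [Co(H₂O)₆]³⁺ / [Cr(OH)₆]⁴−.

[Cr(OH)₆]⁴−

[Co(H₂O)₆]³⁺: Ligand charges: water is neutral. With an overall charge of +3 the cobalt centre must be in the +3 oxidation state. Group 9 minus oxidation state 3 gives a d⁶ configuration. Co(III) has an exceptionally large octahedral splitting and is low-spin with essentially every ligand except fluoride. The d⁶ configuration leaves the e_g set evenly filled (or empty) — no strong Jahn–Teller driving force.
[Cr(OH)₆]⁴−: Summing ligand charges against the −4 overall charge gives an oxidation state of +2 for chromium. Group 6 minus oxidation state 2 gives a d⁴ configuration. Hydroxide is a weak-field ligand for a first-row metal, so the complex is high-spin. The t₂g³e_g¹ (high-spin) configuration has an unevenly filled e_g set; the Jahn–Teller theorem predicts a tetragonal distortion (typically axial elongation) to lift the degeneracy.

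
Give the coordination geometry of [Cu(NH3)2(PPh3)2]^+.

tetrahedral

Ligand charges: ammonia is neutral; triphenylphosphine is neutral. With an overall charge of +1 the copper centre must be in the +1 oxidation state.
Cu sits in group 11, so the d-electron count is 11 − 1 = 10.
With 4 monodentate ligands the coordination number is 4.
A d¹⁰ ion has no crystal-field stabilisation preference between square planar and tetrahedral, so four ligands adopt the sterically favoured tetrahedral geometry.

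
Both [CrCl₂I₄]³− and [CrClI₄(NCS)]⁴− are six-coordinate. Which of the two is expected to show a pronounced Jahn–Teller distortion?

[CrClI₄(NCS)]⁴−

[CrCl₂I₄]³−: Each chloride is −1; each iodide is −1; balancing the −3 overall charge requires Cr(III). Group 6 minus oxidation state 3 gives a d³ configuration. The d³ configuration leaves the e_g set evenly filled (or empty) — no strong Jahn–Teller driving force.
[CrClI₄(NCS)]⁴−: Ligand charges: each chloride is −1; each iodide is −1; each isothiocyanate is −1. With an overall charge of −4 the chromium centre must be in the +2 oxidation state. Group 6 minus oxidation state 2 gives a d⁴ configuration. Chloride, iodide, and isothiocyanate are weak-field ligands for a first-row metal, so the complex is high-spin. The t₂g³e_g¹ (high-spin) configuration has an unevenly filled e_g set; the Jahn–Teller theorem predicts a tetragonal distortion (typically axial elongation) to lift the degeneracy.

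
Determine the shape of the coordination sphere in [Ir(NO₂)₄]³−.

square planar

Summing ligand charges against the −3 overall charge gives an oxidation state of +1 for iridium.
Group 9 minus oxidation state 1 gives a d⁸ configuration.
Coordination number: 4.
A 5d d⁸ ion has a large crystal-field splitting; square planar leaves the high-energy d_{x²−y²} orbital empty and maximises CFSE.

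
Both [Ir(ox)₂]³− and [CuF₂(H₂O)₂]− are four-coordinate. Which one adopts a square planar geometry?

[Ir(ox)₂]³−

For [Ir(ox)₂]³−: Summing ligand charges against the −3 overall charge gives an oxidation state of +1 for iridium. Iridium is a group-9 element; Ir(I) is therefore d⁸. A 5d d⁸ ion has a large crystal-field splitting; square planar leaves the high-energy d_{x²−y²} orbital empty and maximises CFSE. → square planar.
For [CuF₂(H₂O)₂]−: Summing ligand charges against the −1 overall charge gives an oxidation state of +1 for copper. Cu sits in group 11, so the d-electron count is 11 − 1 = 10. A d¹⁰ ion has no crystal-field stabilisation preference between square planar and tetrahedral, so four ligands adopt the sterically favoured tetrahedral geometry. → tetrahedral.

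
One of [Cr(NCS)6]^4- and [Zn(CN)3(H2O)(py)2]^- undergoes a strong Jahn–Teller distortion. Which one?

[Cr(NCS)6]^4-

[Cr(NCS)6]^4-: Ligand charges: each isothiocyanate is −1. With an overall charge of −4 the chromium centre must be in the +2 oxidation state. Chromium is a group-6 element; Cr(II) is therefore d⁴. Isothiocyanate is a weak-field ligand for a first-row metal, so the complex is high-spin. The t₂g³e_g¹ (high-spin) configuration has an unevenly filled e_g set; the Jahn–Teller theorem predicts a tetragonal distortion (typically axial elongation) to lift the degeneracy.
[Zn(CN)3(H2O)(py)2]^-: Ligand charges: each cyanide is −1; water is neutral; pyridine is neutral. With an overall charge of −1 the zinc centre must be in the +2 oxidation state. Group 12 minus oxidation state 2 gives a d¹⁰ configuration. The d¹⁰ configuration leaves the e_g set evenly filled (or empty) — no strong Jahn–Teller driving force.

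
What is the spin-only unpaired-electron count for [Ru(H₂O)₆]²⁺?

0 unpaired electrons

Ligand charges: water is neutral. With an overall charge of +2 the ruthenium centre must be in the +2 oxidation state.
Ruthenium is a group-8 element; Ru(II) is therefore d⁶.
The spin state decides the count: a 4d ion has a large Δₒ and is invariably low-spin.
An octahedral low-spin d⁶ ion is t₂g⁶e_g⁰, giving 0 unpaired electrons.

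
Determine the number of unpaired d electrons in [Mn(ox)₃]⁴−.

Summing ligand charges against the −4 overall charge gives an oxidation state of +2 for manganese.
Group 7 minus oxidation state 2 gives a d⁵ configuration.
Counting donor atoms: 3×oxalate (bidentate) → 6 donors. Coordination number = 6.
The spin state decides the count: Oxalate is a weak-field ligand for a first-row metal, so the complex is high-spin.
An octahedral high-spin d⁵ ion is t₂g³e_g², giving 5 unpaired electrons.

5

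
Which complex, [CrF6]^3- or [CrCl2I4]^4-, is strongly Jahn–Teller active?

[CrCl2I4]^4-

[CrF6]^3-: Ligand charges: each fluoride is −1. With an overall charge of −3 the chromium centre must be in the +3 oxidation state. Cr sits in group 6, so the d-electron count is 6 − 3 = 3. The d³ configuration leaves the e_g set evenly filled (or empty) — no strong Jahn–Teller driving force.
[CrCl2I4]^4-: Each chloride is −1; each iodide is −1; balancing the −4 overall charge requires Cr(II). Cr sits in group 6, so the d-electron count is 6 − 2 = 4. Chloride and iodide are weak-field ligands for a first-row metal, so the complex is high-spin. The t₂g³e_g¹ (high-spin) configuration has an unevenly filled e_g set; the Jahn–Teller theorem predicts a tetragonal distortion (typically axial elongation) to lift the degeneracy.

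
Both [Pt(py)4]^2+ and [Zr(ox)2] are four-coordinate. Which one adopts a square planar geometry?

For [Pt(py)4]^2+: Summing ligand charges against the +2 overall charge gives an oxidation state of +2 for platinum. Group 10 minus oxidation state 2 gives a d⁸ configuration. A 5d d⁸ ion has a large crystal-field splitting; square planar leaves the high-energy d_{x²−y²} orbital empty and maximises CFSE. → square planar.
For [Zr(ox)2]: Ligand charges: each oxalate is −2. With an overall charge of 0 the zirconium centre must be in the +4 oxidation state. Group 4 minus oxidation state 4 gives a d⁰ configuration. A d⁰ ion has no crystal-field stabilisation preference between square planar and tetrahedral, so four ligands adopt the sterically favoured tetrahedral geometry. → tetrahedral.

[Pt(py)4]^2+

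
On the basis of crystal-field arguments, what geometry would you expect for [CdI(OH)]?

Ligand charges: each iodide is −1; each hydroxide is −1. With an overall charge of 0 the cadmium centre must be in the +2 oxidation state.
Cd sits in group 12, so the d-electron count is 12 − 2 = 10.
With 2 monodentate ligands the coordination number is 2.
A d¹⁰ ion with only two ligands adopts a linear arrangement (sp hybridisation; no CFSE preference).

linear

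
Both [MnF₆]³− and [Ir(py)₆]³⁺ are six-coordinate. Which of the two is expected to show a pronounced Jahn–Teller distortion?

[MnF₆]³−: Summing ligand charges against the −3 overall charge gives an oxidation state of +3 for manganese. Mn sits in group 7, so the d-electron count is 7 − 3 = 4. Fluoride is a weak-field ligand for a first-row metal, so the complex is high-spin. The t₂g³e_g¹ (high-spin) configuration has an unevenly filled e_g set; the Jahn–Teller theorem predicts a tetragonal distortion (typically axial elongation) to lift the degeneracy.
[Ir(py)₆]³⁺: Ligand charges: pyridine is neutral. With an overall charge of +3 the iridium centre must be in the +3 oxidation state. Group 9 minus oxidation state 3 gives a d⁶ configuration. A 5d ion has a large Δₒ and is invariably low-spin. The d⁶ configuration leaves the e_g set evenly filled (or empty) — no strong Jahn–Teller driving force.

[MnF₆]³−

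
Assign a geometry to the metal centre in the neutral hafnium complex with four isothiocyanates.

tetrahedral

Summing ligand charges against the 0 overall charge gives an oxidation state of +4 for hafnium.
Group 4 minus oxidation state 4 gives a d⁰ configuration.
With 4 monodentate ligands the coordination number is 4.
A d⁰ ion has no crystal-field stabilisation preference between square planar and tetrahedral, so four ligands adopt the sterically favoured tetrahedral geometry.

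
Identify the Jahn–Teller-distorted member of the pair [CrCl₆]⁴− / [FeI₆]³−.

[CrCl₆]⁴−

[CrCl₆]⁴−: Summing ligand charges against the −4 overall charge gives an oxidation state of +2 for chromium. Cr sits in group 6, so the d-electron count is 6 − 2 = 4. Chloride is a weak-field ligand for a first-row metal, so the complex is high-spin. The t₂g³e_g¹ (high-spin) configuration has an unevenly filled e_g set; the Jahn–Teller theorem predicts a tetragonal distortion (typically axial elongation) to lift the degeneracy.
[FeI₆]³−: Summing ligand charges against the −3 overall charge gives an oxidation state of +3 for iron. Group 8 minus oxidation state 3 gives a d⁵ configuration. Iodide is a weak-field ligand for a first-row metal, so the complex is high-spin. The d⁵ configuration leaves the e_g set evenly filled (or empty) — no strong Jahn–Teller driving force.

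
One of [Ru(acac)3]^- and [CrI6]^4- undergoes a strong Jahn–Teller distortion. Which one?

[CrI6]^4-

[Ru(acac)3]^-: Each acetylacetonate is −1; balancing the −1 overall charge requires Ru(II). Ruthenium is a group-8 element; Ru(II) is therefore d⁶. A 4d ion has a large Δₒ and is invariably low-spin. The d⁶ configuration leaves the e_g set evenly filled (or empty) — no strong Jahn–Teller driving force.
[CrI6]^4-: Ligand charges: each iodide is −1. With an overall charge of −4 the chromium centre must be in the +2 oxidation state. Group 6 minus oxidation state 2 gives a d⁴ configuration. Iodide is a weak-field ligand for a first-row metal, so the complex is high-spin. The t₂g³e_g¹ (high-spin) configuration has an unevenly filled e_g set; the Jahn–Teller theorem predicts a tetragonal distortion (typically axial elongation) to lift the degeneracy.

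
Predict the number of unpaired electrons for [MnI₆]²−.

Ligand charges: each iodide is −1. With an overall charge of −2 the manganese centre must be in the +4 oxidation state.
Manganese is a group-7 element; Mn(IV) is therefore d³.
In an octahedral field the d³ configuration is t₂g³e_g⁰ (only one arrangement possible), giving 3 unpaired electrons.

3 unpaired electrons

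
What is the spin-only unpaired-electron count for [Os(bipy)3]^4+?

Summing ligand charges against the +4 overall charge gives an oxidation state of +4 for osmium.
Group 8 minus oxidation state 4 gives a d⁴ configuration.
Counting donor atoms: 3×2,2′-bipyridine (bidentate) → 6 donors. Coordination number = 6.
The spin state decides the count: a 5d ion has a large Δₒ and is invariably low-spin.
An octahedral low-spin d⁴ ion is t₂g⁴e_g⁰, giving 2 unpaired electrons.

2 unpaired electrons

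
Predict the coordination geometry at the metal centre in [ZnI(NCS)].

linear

Each iodide is −1; each isothiocyanate is −1; balancing the 0 overall charge requires Zn(II).
Zinc is a group-12 element; Zn(II) is therefore d¹⁰.
Coordination number: 2.
A d¹⁰ ion with only two ligands adopts a linear arrangement (sp hybridisation; no CFSE preference).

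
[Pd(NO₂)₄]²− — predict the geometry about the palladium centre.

Ligand charges: each nitro (N-bound nitrite) is −1. With an overall charge of −2 the palladium centre must be in the +2 oxidation state.
Group 10 minus oxidation state 2 gives a d⁸ configuration.
With 4 monodentate ligands the coordination number is 4.
A 4d d⁸ ion has a large crystal-field splitting; square planar leaves the high-energy d_{x²−y²} orbital empty and maximises CFSE.

square planar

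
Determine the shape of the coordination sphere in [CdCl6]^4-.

Each chloride is −1; balancing the −4 overall charge requires Cd(II).
Cadmium is a group-12 element; Cd(II) is therefore d¹⁰.
Coordination number: 6.
Six donors around a single metal centre give an octahedral coordination sphere.

octahedral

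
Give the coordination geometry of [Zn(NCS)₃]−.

Ligand charges: each isothiocyanate is −1. With an overall charge of −1 the zinc centre must be in the +2 oxidation state.
Zn sits in group 12, so the d-electron count is 12 − 2 = 10.
With 3 monodentate ligands the coordination number is 3.
Three ligands around a d¹⁰ centre minimise repulsion in a trigonal-planar arrangement.

trigonal planar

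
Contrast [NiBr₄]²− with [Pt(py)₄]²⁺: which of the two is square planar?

For [NiBr₄]²−: Each bromide is −1; balancing the −2 overall charge requires Ni(II). Group 10 minus oxidation state 2 gives a d⁸ configuration. Bromide is a weak-field ligand. With weak-field ligands the CFSE gain from square planar is small, so a 3d d⁸ ion takes the sterically preferred tetrahedral geometry. → tetrahedral.
For [Pt(py)₄]²⁺: Pyridine is neutral; balancing the +2 overall charge requires Pt(II). Group 10 minus oxidation state 2 gives a d⁸ configuration. A 5d d⁸ ion has a large crystal-field splitting; square planar leaves the high-energy d_{x²−y²} orbital empty and maximises CFSE. → square planar.

[Pt(py)₄]²⁺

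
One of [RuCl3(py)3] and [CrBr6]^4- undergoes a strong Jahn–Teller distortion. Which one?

[CrBr6]^4-

[RuCl3(py)3]: Ligand charges: each chloride is −1; pyridine is neutral. With an overall charge of 0 the ruthenium centre must be in the +3 oxidation state. Ru sits in group 8, so the d-electron count is 8 − 3 = 5. A 4d ion has a large Δₒ and is invariably low-spin. The d⁵ configuration leaves the e_g set evenly filled (or empty) — no strong Jahn–Teller driving force.
[CrBr6]^4-: Each bromide is −1; balancing the −4 overall charge requires Cr(II). Group 6 minus oxidation state 2 gives a d⁴ configuration. Bromide is a weak-field ligand for a first-row metal, so the complex is high-spin. The t₂g³e_g¹ (high-spin) configuration has an unevenly filled e_g set; the Jahn–Teller theorem predicts a tetragonal distortion (typically axial elongation) to lift the degeneracy.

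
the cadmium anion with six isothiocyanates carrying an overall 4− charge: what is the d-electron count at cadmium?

Summing ligand charges against the −4 overall charge gives an oxidation state of +2 for cadmium.
Cd sits in group 12, so the d-electron count is 12 − 2 = 10.

d¹⁰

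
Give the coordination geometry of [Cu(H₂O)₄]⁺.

Water is neutral; balancing the +1 overall charge requires Cu(I).
Cu sits in group 11, so the d-electron count is 11 − 1 = 10.
Coordination number: 4.
A d¹⁰ ion has no crystal-field stabilisation preference between square planar and tetrahedral, so four ligands adopt the sterically favoured tetrahedral geometry.

tetrahedral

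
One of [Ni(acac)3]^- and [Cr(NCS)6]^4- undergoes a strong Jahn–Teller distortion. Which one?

[Ni(acac)3]^-: Each acetylacetonate is −1; balancing the −1 overall charge requires Ni(II). Nickel is a group-10 element; Ni(II) is therefore d⁸. The d⁸ configuration leaves the e_g set evenly filled (or empty) — no strong Jahn–Teller driving force.
[Cr(NCS)6]^4-: Ligand charges: each isothiocyanate is −1. With an overall charge of −4 the chromium centre must be in the +2 oxidation state. Cr sits in group 6, so the d-electron count is 6 − 2 = 4. Isothiocyanate is a weak-field ligand for a first-row metal, so the complex is high-spin. The t₂g³e_g¹ (high-spin) configuration has an unevenly filled e_g set; the Jahn–Teller theorem predicts a tetragonal distortion (typically axial elongation) to lift the degeneracy.

[Cr(NCS)6]^4-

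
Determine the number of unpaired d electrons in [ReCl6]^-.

Ligand charges: each chloride is −1. With an overall charge of −1 the rhenium centre must be in the +5 oxidation state.
Rhenium is a group-7 element; Re(V) is therefore d².
In an octahedral field the d² configuration is t₂g²e_g⁰ (only one arrangement possible), giving 2 unpaired electrons.

2 unpaired electrons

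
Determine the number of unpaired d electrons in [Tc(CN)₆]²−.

Summing ligand charges against the −2 overall charge gives an oxidation state of +4 for technetium.
Group 7 minus oxidation state 4 gives a d³ configuration.
In an octahedral field the d³ configuration is t₂g³e_g⁰ (only one arrangement possible), giving 3 unpaired electrons.

3 unpaired electrons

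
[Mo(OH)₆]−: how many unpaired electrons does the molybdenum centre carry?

Ligand charges: each hydroxide is −1. With an overall charge of −1 the molybdenum centre must be in the +5 oxidation state.
Molybdenum is a group-6 element; Mo(V) is therefore d¹.
In an octahedral field the d¹ configuration is t₂g¹e_g⁰ (only one arrangement possible), giving 1 unpaired electron.

1 unpaired electron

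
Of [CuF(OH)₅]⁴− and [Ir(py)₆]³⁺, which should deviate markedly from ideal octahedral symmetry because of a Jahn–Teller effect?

[CuF(OH)₅]⁴−: Ligand charges: each fluoride is −1; each hydroxide is −1. With an overall charge of −4 the copper centre must be in the +2 oxidation state. Cu sits in group 11, so the d-electron count is 11 − 2 = 9. The t₂g⁶e_g³ configuration has an unevenly filled e_g set; the Jahn–Teller theorem predicts a tetragonal distortion (typically axial elongation) to lift the degeneracy.
[Ir(py)₆]³⁺: Summing ligand charges against the +3 overall charge gives an oxidation state of +3 for iridium. Iridium is a group-9 element; Ir(III) is therefore d⁶. A 5d ion has a large Δₒ and is invariably low-spin. The d⁶ configuration leaves the e_g set evenly filled (or empty) — no strong Jahn–Teller driving force.

[CuF(OH)₅]⁴−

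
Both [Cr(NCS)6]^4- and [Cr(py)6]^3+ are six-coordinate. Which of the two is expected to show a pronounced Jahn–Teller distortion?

[Cr(NCS)6]^4-: Each isothiocyanate is −1; balancing the −4 overall charge requires Cr(II). Cr sits in group 6, so the d-electron count is 6 − 2 = 4. Isothiocyanate is a weak-field ligand for a first-row metal, so the complex is high-spin. The t₂g³e_g¹ (high-spin) configuration has an unevenly filled e_g set; the Jahn–Teller theorem predicts a tetragonal distortion (typically axial elongation) to lift the degeneracy.
[Cr(py)6]^3+: Summing ligand charges against the +3 overall charge gives an oxidation state of +3 for chromium. Group 6 minus oxidation state 3 gives a d³ configuration. The d³ configuration leaves the e_g set evenly filled (or empty) — no strong Jahn–Teller driving force.

[Cr(NCS)6]^4-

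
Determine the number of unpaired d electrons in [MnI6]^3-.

Each iodide is −1; balancing the −3 overall charge requires Mn(III).
Mn sits in group 7, so the d-electron count is 7 − 3 = 4.
The spin state decides the count: Iodide is a weak-field ligand for a first-row metal, so the complex is high-spin.
An octahedral high-spin d⁴ ion is t₂g³e_g¹, giving 4 unpaired electrons.

4 unpaired electrons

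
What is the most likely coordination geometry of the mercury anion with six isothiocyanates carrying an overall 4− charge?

octahedral

Each isothiocyanate is −1; balancing the −4 overall charge requires Hg(II).
Mercury is a group-12 element; Hg(II) is therefore d¹⁰.
With 6 monodentate ligands the coordination number is 6.
Six donors around a single metal centre give an octahedral coordination sphere.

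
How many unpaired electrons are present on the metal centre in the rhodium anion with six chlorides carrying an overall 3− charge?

Each chloride is −1; balancing the −3 overall charge requires Rh(III).
Rhodium is a group-9 element; Rh(III) is therefore d⁶.
The spin state decides the count: a 4d ion has a large Δₒ and is invariably low-spin.
An octahedral low-spin d⁶ ion is t₂g⁶e_g⁰, giving 0 unpaired electrons.

0 unpaired electrons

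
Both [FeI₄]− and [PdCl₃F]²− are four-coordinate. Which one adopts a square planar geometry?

For [FeI₄]−: Each iodide is −1; balancing the −1 overall charge requires Fe(III). Fe sits in group 8, so the d-electron count is 8 − 3 = 5. A high-spin d⁵ ion has zero CFSE in either geometry, so four ligands adopt the sterically favoured tetrahedral geometry. → tetrahedral.
For [PdCl₃F]²−: Summing ligand charges against the −2 overall charge gives an oxidation state of +2 for palladium. Pd sits in group 10, so the d-electron count is 10 − 2 = 8. A 4d d⁸ ion has a large crystal-field splitting; square planar leaves the high-energy d_{x²−y²} orbital empty and maximises CFSE. → square planar.

[PdCl₃F]²−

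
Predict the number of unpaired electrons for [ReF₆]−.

2

Ligand charges: each fluoride is −1. With an overall charge of −1 the rhenium centre must be in the +5 oxidation state.
Rhenium is a group-7 element; Re(V) is therefore d².
In an octahedral field the d² configuration is t₂g²e_g⁰ (only one arrangement possible), giving 2 unpaired electrons.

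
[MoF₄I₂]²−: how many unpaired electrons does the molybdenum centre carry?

Summing ligand charges against the −2 overall charge gives an oxidation state of +4 for molybdenum.
Mo sits in group 6, so the d-electron count is 6 − 4 = 2.
In an octahedral field the d² configuration is t₂g²e_g⁰ (only one arrangement possible), giving 2 unpaired electrons.

2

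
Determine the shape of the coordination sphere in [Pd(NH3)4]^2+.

square planar

Ligand charges: ammonia is neutral. With an overall charge of +2 the palladium centre must be in the +2 oxidation state.
Palladium is a group-10 element; Pd(II) is therefore d⁸.
With 4 monodentate ligands the coordination number is 4.
A 4d d⁸ ion has a large crystal-field splitting; square planar leaves the high-energy d_{x²−y²} orbital empty and maximises CFSE.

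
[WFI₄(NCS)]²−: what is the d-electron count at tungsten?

d2

Summing ligand charges against the −2 overall charge gives an oxidation state of +4 for tungsten.
Tungsten is a group-6 element; W(IV) is therefore d².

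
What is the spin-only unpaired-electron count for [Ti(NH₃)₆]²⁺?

Ligand charges: ammonia is neutral. With an overall charge of +2 the titanium centre must be in the +2 oxidation state.
Group 4 minus oxidation state 2 gives a d² configuration.
In an octahedral field the d² configuration is t₂g²e_g⁰ (only one arrangement possible), giving 2 unpaired electrons.

2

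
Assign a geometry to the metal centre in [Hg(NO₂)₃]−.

Each nitro (N-bound nitrite) is −1; balancing the −1 overall charge requires Hg(II).
Group 12 minus oxidation state 2 gives a d¹⁰ configuration.
Coordination number: 3.
Three ligands around a d¹⁰ centre minimise repulsion in a trigonal-planar arrangement.

trigonal planar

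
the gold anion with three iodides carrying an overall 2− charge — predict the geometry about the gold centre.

trigonal planar

Each iodide is −1; balancing the −2 overall charge requires Au(I).
Au sits in group 11, so the d-electron count is 11 − 1 = 10.
Coordination number: 3.
Three ligands around a d¹⁰ centre minimise repulsion in a trigonal-planar arrangement.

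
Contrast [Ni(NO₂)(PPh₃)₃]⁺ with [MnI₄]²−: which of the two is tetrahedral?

[MnI₄]²−

For [Ni(NO₂)(PPh₃)₃]⁺: Ligand charges: each nitro (N-bound nitrite) is −1; triphenylphosphine is neutral. With an overall charge of +1 the nickel centre must be in the +2 oxidation state. Nickel is a group-10 element; Ni(II) is therefore d⁸. Nitro (N-bound nitrite) and triphenylphosphine are strong-field ligands (high in the spectrochemical series). A 3d d⁸ ion with strong-field ligands gains enough CFSE to favour square planar over tetrahedral. → square planar.
For [MnI₄]²−: Summing ligand charges against the −2 overall charge gives an oxidation state of +2 for manganese. Manganese is a group-7 element; Mn(II) is therefore d⁵. A high-spin d⁵ ion has zero CFSE in either geometry, so four ligands adopt the sterically favoured tetrahedral geometry. → tetrahedral.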